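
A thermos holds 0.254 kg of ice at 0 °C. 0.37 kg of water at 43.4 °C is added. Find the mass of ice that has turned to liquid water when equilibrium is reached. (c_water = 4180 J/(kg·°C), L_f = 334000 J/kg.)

Water can give up m c ΔT = 0.37×4180×43.4 = 67122 J before reaching 0 °C.
To melt every bit of ice: 0.254×334000 = 84836 J.
That's not enough to melt it all — equilibrium is at 0 °C with ice remaining.
Mass melted = 67122/334000 ≈ 0.201 kg.

m_melted ≈ 0.201 kg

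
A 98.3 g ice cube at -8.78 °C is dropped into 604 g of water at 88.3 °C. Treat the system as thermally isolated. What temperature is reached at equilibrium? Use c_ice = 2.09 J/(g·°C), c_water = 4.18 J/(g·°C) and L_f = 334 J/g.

T_f ≈ 64.1 °C

Sum of m c ΔT and latent-heat terms is zero:
ice -8.78→0 °C: 98.3×2.09×8.78 = 1803.8
  fusion: m_ice L_f = 98.3×334 = 32832
  meltwater 0→T: 98.3×4.18×T = 410.89 T
  water: 2524.7(T − 88.3)
2935.6 T = 222933 − 34636 = 188297
T ≈ 64.14 °C — above 0 °C, consistent with complete melting.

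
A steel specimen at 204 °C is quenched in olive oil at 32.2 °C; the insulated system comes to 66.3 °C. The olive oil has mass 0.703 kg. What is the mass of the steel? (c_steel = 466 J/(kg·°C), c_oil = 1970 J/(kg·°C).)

m ≈ 0.736 kg

Heat lost by the steel = heat gained by the oil:
m·466·(204 − 66.3) = 0.703·1970·(66.3 − 32.2)
64168 m = 47225  ⇒  m ≈ 0.736 kg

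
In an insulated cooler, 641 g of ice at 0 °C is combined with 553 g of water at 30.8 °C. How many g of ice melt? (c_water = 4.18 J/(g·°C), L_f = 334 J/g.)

Cooling the water to 0 °C releases 553·4.18·30.8 = 71195 J.
Fully melting the ice requires m_ice L_f = 641·334 = 214094 J.
That's not enough to melt it all — equilibrium is at 0 °C with ice remaining.
Mass melted = 71195/334 ≈ 213.2 g.

m_melted ≈ 213 g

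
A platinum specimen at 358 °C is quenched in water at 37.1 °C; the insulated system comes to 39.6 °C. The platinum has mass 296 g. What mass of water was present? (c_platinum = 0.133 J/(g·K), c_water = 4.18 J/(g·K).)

Heat lost by the platinum = heat gained by the water:
296·0.133·(358 − 39.6) = m·4.18·(39.6 − 37.1)
10.45 m = 12535  ⇒  m ≈ 1199 g

m ≈ 1200 g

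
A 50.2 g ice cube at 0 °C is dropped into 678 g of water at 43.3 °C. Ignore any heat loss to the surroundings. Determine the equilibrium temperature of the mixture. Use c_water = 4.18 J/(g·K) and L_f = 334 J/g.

T_f ≈ 34.8 °C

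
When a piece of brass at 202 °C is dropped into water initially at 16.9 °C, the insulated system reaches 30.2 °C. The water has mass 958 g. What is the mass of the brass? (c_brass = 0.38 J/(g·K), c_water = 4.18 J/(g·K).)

Energy conservation, ΣQ = 0:
m×0.38×(30.2 − 202) + 958×4.18×(30.2 − 16.9) = 0
-65.28 m = -53259
m = -53259/-65.28 ≈ 815.8 g

m ≈ 816 g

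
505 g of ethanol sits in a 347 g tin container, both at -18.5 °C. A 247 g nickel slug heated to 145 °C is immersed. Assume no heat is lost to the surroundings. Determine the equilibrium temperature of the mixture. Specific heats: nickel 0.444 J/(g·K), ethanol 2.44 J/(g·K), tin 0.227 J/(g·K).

Let T be the final temperature. ΣQ_i = 0:
247·0.444·(T − 145) + 505·2.44·(T − (-18.5)) + 347·0.227·(T − (-18.5)) = 0
109.67(T − 145) + 1232.2(T − (-18.5)) + 78.77(T − (-18.5)) = 0
1420.6 T = -8351.1
T = -8351.1 / 1420.6 = -5.88 °C

T_f ≈ -5.9 °C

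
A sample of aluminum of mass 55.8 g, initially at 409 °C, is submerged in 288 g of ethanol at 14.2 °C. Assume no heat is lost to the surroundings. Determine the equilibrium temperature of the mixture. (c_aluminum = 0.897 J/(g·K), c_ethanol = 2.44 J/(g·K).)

|Q_aluminum| = |Q_ethanol|:
55.8*0.897*(409 − T) = 288*2.44*(T − 14.2)
50.05(409 − T) = 702.72(T − 14.2)
752.77 T = 30450  ⇒  T ≈ 40.45 °C

T_f ≈ 40.5 °C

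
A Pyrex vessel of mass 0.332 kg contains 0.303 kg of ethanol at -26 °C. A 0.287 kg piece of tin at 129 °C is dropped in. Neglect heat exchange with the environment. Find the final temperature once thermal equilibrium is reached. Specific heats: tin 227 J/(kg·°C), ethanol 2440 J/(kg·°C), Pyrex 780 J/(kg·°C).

T_f is the heat-capacity-weighted average of the initial temperatures:
T_f = (65.15·129 + 739.32·(-26) + 258.96·(-26)) / (65.15 + 739.32 + 258.96)
    = -17551 / 1063.4 ≈ -16.50 °C

T_f ≈ -16.5 °C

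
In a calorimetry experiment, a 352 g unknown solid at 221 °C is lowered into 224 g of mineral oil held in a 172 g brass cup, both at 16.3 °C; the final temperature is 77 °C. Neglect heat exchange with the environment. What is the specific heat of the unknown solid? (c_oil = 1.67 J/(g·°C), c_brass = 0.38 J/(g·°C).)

c ≈ 0.526 J/(g·°C)

Taking heat into each body as positive, Σ m c ΔT = 0:
352·c·(77 − 221) + 224·1.67·(77 − 16.3) + 172·0.38·(77 − 16.3) = 0
-50688 c = -26674
c = -26674/-50688 ≈ 0.5262 J/(g·°C)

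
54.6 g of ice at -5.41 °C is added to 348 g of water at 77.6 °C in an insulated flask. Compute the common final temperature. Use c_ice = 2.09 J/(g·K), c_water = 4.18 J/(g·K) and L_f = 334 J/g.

Energy conservation, ΣQ = 0:
warm ice to 0 °C: 54.6·2.09·(0 − (-5.41)) = 617.36
  latent heat to melt: 54.6·334 = 18236
  meltwater 0→T: 54.6·4.18·T = 228.23 T
  water cools: 348·4.18·(T − 77.6) = 1454.6(T − 77.6)
1682.9 T = 112880 − 18854 = 94026
T ≈ 55.87 °C. Since T > 0 °C, the all-ice-melts assumption holds.

T_f ≈ 55.9 °C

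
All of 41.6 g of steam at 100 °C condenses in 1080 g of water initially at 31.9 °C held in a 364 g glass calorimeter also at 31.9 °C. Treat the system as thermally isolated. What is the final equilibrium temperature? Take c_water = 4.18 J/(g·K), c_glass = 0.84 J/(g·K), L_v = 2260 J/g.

T_f ≈ 53.1 °C

Let T be the final temperature. ΣQ_i = 0:
steam→water at 100 °C releases m L_v = 41.6×2260 = 94016
  condensed water 100 °C→T: 173.89(T − 100)
  original water: 4514.4(T − 31.9)
  glass cup: 364×0.84×(T − 31.9) = 305.76(T − 31.9)
4994 T = 94016 + 17389 + 153763 = 265168
T ≈ 53.10 °C, under the boiling point, so the assumption holds.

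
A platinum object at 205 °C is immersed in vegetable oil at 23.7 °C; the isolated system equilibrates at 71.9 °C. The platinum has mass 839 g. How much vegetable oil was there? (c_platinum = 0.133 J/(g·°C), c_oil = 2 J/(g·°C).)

m ≈ 154 g

|Q_platinum| = |Q_oil|:
839×0.133×(205 − 71.9) = m×2×(71.9 − 23.7)
96.4 m = 14852  ⇒  m ≈ 154.1 g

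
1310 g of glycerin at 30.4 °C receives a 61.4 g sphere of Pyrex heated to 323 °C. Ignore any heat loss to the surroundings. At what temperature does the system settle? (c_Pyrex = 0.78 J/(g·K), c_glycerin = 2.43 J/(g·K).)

T_f ≈ 34.7 °C

Heat gained plus heat lost sum to zero:
61.4×0.78×(T − 323) + 1310×2.43×(T − 30.4) = 0
47.89(T − 323) + 3183.3(T − 30.4) = 0
(47.89 + 3183.3) T = 47.89×323 + 3183.3×30.4
T ≈ 34.74 °C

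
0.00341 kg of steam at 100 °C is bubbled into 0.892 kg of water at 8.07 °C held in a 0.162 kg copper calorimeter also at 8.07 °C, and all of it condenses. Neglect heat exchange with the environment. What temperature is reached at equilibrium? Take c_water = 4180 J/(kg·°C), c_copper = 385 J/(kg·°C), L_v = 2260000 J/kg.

Let T be the final temperature. ΣQ_i = 0:
condense steam: −0.00341×2260000 = −7706.6
  condensed water 100 °C→T: 14.25(T − 100)
  original water: 3728.6(T − 8.07)
  cup: 62.37(T − 8.07)
3805.2 T = 7706.6 + 1425.4 + 30593 = 39725
T ≈ 10.44 °C (< 100 °C, so full condensation is consistent).

T_f ≈ 10.4 °C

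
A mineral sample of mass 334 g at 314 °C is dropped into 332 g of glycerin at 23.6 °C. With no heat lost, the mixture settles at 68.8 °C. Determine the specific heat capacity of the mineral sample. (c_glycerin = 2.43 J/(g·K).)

Heat lost by the mineral sample = heat gained by the glycerin:
334·c·(314 − 68.8) = 332·2.43·(68.8 − 23.6)
81897 c = 36466  ⇒  c ≈ 0.4453 J/(g·K)

c ≈ 0.445 J/(g·K)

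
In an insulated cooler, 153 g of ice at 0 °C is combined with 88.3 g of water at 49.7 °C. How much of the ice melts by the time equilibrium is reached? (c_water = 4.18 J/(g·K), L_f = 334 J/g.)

m_melted ≈ 54.9 g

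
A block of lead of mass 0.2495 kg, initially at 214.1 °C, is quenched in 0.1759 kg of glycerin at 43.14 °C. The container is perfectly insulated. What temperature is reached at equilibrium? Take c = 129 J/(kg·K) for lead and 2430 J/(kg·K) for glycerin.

T_f ≈ 55.1 °C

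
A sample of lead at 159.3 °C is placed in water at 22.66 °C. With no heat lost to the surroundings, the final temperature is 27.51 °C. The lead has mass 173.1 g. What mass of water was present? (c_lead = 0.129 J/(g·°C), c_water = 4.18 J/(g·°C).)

Conservation of energy gives ΣQ = 0:
173.1·0.129·(27.51 − 159.3) + m·4.18·(27.51 − 22.66) = 0
20.27 m = 2942.9
m = 2942.9/20.27 ≈ 145.2 g

m ≈ 145 g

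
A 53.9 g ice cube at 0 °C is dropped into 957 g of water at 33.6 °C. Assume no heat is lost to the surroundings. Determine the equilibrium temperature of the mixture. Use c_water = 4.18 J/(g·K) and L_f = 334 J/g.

T_f ≈ 27.5 °C

Taking heat into each body as positive, Σ m c ΔT = 0:
latent heat to melt: 53.9×334 = 18003
  warm the meltwater: 225.3 T
  water cools: 957×4.18×(T − 33.6) = 4000.3(T − 33.6)
4225.6 T = 134409 − 18003 = 116406
T ≈ 27.55 °C — above 0 °C, consistent with complete melting.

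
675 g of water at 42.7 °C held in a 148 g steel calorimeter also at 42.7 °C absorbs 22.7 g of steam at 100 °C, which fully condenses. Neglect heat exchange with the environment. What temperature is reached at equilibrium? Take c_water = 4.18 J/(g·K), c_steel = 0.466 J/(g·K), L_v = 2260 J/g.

Net heat exchanged in the isolated system is zero:
condense steam: −22.7·2260 = −51302
  condensate cools 100→T: 22.7·4.18·(T − 100) = 94.89(T − 100)
  water warms: 675·4.18·(T − 42.7) = 2821.5(T − 42.7)
  steel cup: 148·0.466·(T − 42.7) = 68.97(T − 42.7)
2985.4 T = 51302 + 9488.6 + 123423 = 184214
T ≈ 61.71 °C — below 100 °C, confirming all the steam condensed.

T_f ≈ 61.7 °C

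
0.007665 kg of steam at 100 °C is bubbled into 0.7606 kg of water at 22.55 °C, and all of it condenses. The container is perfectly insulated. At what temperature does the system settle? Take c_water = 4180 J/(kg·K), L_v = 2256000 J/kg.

T_f ≈ 28.7 °C

Sum of m c ΔT and latent-heat terms is zero:
condense steam: −0.007665·2256000 = −17292
  condensate cools 100→T: 0.007665·4180·(T − 100) = 32.04(T − 100)
  water warms: 0.7606·4180·(T − 22.55) = 3179.3(T − 22.55)
3211.3 T = 17292 + 3204 + 71693 = 92190
T ≈ 28.71 °C, under the boiling point, so the assumption holds.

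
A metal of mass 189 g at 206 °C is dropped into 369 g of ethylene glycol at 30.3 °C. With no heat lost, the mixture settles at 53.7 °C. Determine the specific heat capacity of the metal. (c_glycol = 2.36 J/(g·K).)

c ≈ 0.708 J/(g·K)

Taking heat into each body as positive, Σ m c ΔT = 0:
189×c×(53.7 − 206) + 369×2.36×(53.7 − 30.3) = 0
-28785 c = -20378
c = -20378/-28785 ≈ 0.7079 J/(g·K)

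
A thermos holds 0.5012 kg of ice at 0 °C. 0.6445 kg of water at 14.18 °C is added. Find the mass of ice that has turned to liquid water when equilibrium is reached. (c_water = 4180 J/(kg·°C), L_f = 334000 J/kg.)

m_melted ≈ 0.114 kg

Heat available from the water dropping to 0 °C: 0.6445·4180·14.18 = 38201 J.
To melt every bit of ice: 0.5012·334000 = 167401 J.
Since 38201 < 167401 J, not all the ice melts; equilibrium is at 0 °C.
m_melted·334000 = 38201  ⇒  m_melted ≈ 0.1144 kg.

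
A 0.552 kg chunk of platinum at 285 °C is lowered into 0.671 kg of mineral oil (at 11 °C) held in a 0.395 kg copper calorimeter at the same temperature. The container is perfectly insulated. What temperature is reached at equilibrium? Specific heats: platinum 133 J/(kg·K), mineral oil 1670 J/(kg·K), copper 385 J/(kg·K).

Energy conservation, ΣQ = 0:
0.552×133×(T − 285) + 0.671×1670×(T − 11) + 0.395×385×(T − 11) = 0
73.42(T − 285) + 1120.6(T − 11) + 152.08(T − 11) = 0
1346.1 T = 34923
T = 34923 / 1346.1 = 25.9 °C

T_f ≈ 25.9 °C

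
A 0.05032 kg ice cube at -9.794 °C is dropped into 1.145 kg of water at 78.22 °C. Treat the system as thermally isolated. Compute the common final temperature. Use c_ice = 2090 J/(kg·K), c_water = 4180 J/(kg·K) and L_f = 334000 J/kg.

Heat gained plus heat lost sum to zero:
warm ice to 0 °C: 0.05032·2090·(0 − (-9.794)) = 1030; melt ice: 0.05032·334000 = 16807; warm the meltwater: 210.34 T; water cools: 1.145·4180·(T − 78.22) = 4786.1(T − 78.22)
4996.4 T = 374369 − 17837 = 356532
T ≈ 71.36 °C (positive, so assuming full melt was valid).

T_f ≈ 71.4 °C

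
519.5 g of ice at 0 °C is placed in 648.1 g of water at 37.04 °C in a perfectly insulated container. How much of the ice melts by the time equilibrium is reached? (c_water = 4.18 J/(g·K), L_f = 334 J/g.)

Water can give up m c ΔT = 648.1·4.18·37.04 = 100344 J before reaching 0 °C.
To melt every bit of ice: 519.5·334 = 173513 J.
Since 100344 < 173513 J, not all the ice melts; equilibrium is at 0 °C.
m_melted·334 = 100344  ⇒  m_melted ≈ 300.4 g.

m_melted ≈ 300 g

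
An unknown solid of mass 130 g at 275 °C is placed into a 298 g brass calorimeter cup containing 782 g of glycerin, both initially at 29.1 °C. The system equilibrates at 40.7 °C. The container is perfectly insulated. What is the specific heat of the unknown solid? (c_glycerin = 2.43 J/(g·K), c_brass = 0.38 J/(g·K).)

c ≈ 0.767 J/(g·K)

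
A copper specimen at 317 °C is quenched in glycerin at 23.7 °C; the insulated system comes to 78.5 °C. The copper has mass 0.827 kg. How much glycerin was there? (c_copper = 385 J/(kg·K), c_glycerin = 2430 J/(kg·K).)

Heat lost by the copper = heat gained by the glycerin:
0.827×385×(317 − 78.5) = m×2430×(78.5 − 23.7)
133164 m = 75937  ⇒  m ≈ 0.5703 kg

m ≈ 0.57 kg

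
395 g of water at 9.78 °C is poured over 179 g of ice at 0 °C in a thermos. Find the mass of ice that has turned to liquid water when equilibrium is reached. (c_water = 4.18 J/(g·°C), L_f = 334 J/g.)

Cooling the water to 0 °C releases 395×4.18×9.78 = 16148 J.
Fully melting the ice requires m_ice L_f = 179×334 = 59786 J.
16148 J < 59786 J, so only part of the ice melts and the system sits at 0 °C.
m_melt = 16148 / L_f = 48.35 g.

m_melted ≈ 48.3 g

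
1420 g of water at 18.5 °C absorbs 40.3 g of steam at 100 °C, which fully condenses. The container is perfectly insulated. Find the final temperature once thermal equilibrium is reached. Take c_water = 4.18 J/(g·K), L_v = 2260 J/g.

T_f ≈ 35.7 °C

Heat gained plus heat lost sum to zero:
latent heat released on condensation: 40.3·2260 = 91078; condensed water 100 °C→T: 168.45(T − 100); water warms: 1420·4.18·(T − 18.5) = 5935.6(T − 18.5)
6104.1 T = 91078 + 16845 + 109809 = 217732
T ≈ 35.67 °C — below 100 °C, confirming all the steam condensed.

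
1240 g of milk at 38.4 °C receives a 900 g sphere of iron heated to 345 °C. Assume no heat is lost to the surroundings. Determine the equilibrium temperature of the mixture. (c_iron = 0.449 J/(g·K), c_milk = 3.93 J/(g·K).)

T_f ≈ 61.9 °C

T_f = Σ m_i c_i T_i / Σ m_i c_i:
T_f = (404.1*345 + 4873.2*38.4) / (404.1 + 4873.2)
    = 326545 / 5277.3 ≈ 61.88 °C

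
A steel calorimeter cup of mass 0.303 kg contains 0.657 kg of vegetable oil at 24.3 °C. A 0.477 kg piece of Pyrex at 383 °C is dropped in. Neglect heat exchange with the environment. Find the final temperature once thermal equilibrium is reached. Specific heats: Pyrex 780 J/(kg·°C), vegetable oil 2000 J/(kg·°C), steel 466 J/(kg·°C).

T_f ≈ 97.3 °C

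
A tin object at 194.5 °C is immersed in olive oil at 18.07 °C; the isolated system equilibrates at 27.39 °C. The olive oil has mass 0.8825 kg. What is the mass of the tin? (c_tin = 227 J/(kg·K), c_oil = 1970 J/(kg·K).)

m ≈ 0.427 kg

Taking heat into each body as positive, Σ m c ΔT = 0:
m×227×(27.39 − 194.5) + 0.8825×1970×(27.39 − 18.07) = 0
-37934 m = -16203
m = -16203/-37934 ≈ 0.4271 kg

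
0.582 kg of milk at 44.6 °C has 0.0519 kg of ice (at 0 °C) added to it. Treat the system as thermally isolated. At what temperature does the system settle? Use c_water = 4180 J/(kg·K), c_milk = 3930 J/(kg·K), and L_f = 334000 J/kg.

T_f ≈ 33.8 °C

Sum of m c ΔT and latent-heat terms is zero:
fusion: m_ice L_f = 0.0519·334000 = 17335
  meltwater 0→T: 0.0519·4180·T = 216.94 T
  milk: 2287.3(T − 44.6)
2504.2 T = 102012 − 17335 = 84677
T ≈ 33.81 °C (positive, so assuming full melt was valid).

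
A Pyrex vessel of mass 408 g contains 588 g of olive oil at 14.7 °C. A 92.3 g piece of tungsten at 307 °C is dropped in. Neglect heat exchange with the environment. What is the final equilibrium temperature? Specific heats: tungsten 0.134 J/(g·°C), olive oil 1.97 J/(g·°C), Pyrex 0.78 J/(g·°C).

Taking heat into each body as positive, Σ m c ΔT = 0:
92.3·0.134·(T − 307) + 588·1.97·(T − 14.7) + 408·0.78·(T − 14.7) = 0
12.37(T − 307) + 1158.4(T − 14.7) + 318.24(T − 14.7) = 0
1489 T = 25503
T ≈ 17.13 °C

T_f ≈ 17.1 °C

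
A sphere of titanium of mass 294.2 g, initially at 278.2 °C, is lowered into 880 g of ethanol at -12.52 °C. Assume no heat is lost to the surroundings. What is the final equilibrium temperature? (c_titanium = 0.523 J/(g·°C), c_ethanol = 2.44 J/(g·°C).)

Heat lost by the titanium equals heat gained by the ethanol:
294.2*0.523*(278.2 − T) = 880*2.44*(T − (-12.52))
153.87(278.2 − T) = 2147.2(T − (-12.52))
2301.1 T = 15923  ⇒  T ≈ 6.92 °C

T_f ≈ 6.9 °C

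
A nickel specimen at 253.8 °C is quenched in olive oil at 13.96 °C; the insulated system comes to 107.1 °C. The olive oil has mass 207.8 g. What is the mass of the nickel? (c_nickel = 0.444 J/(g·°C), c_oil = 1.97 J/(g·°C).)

m ≈ 585 g

Taking heat into each body as positive, Σ m c ΔT = 0:
m·0.444·(107.1 − 253.8) + 207.8·1.97·(107.1 − 13.96) = 0
-65.13 m = -38128
m = -38128/-65.13 ≈ 585.4 g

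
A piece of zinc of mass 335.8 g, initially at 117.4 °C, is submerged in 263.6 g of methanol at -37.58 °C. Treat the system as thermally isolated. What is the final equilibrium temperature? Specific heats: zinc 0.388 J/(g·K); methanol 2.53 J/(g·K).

T_f ≈ -12.3 °C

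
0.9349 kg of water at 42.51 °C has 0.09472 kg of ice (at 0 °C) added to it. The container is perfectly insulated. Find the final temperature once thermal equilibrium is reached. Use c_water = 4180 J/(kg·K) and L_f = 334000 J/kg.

Energy balance with sensible and latent terms:
latent heat to melt: 0.09472·334000 = 31636
  meltwater 0→T: 0.09472·4180·T = 395.93 T
  water cools: 0.9349·4180·(T − 42.51) = 3907.9(T − 42.51)
4303.8 T = 166124 − 31636 = 134488
T ≈ 31.25 °C. Since T > 0 °C, the all-ice-melts assumption holds.

T_f ≈ 31.2 °C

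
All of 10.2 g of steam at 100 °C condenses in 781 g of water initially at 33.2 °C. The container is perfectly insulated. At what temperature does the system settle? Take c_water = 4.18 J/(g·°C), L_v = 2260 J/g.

Energy conservation, ΣQ = 0:
latent heat released on condensation: 10.2×2260 = 23052
  condensed water 100 °C→T: 42.64(T − 100)
  original water: 3264.6(T − 33.2)
3307.2 T = 23052 + 4263.6 + 108384 = 135700
T ≈ 41.03 °C — below 100 °C, confirming all the steam condensed.

T_f ≈ 41.0 °C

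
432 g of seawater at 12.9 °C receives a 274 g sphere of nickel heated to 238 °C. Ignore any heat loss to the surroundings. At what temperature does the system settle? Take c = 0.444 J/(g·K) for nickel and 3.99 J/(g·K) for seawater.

T_f ≈ 27.7 °C

Energy conservation, ΣQ = 0:
274·0.444·(T − 238) + 432·3.99·(T − 12.9) = 0
(121.66 + 1723.7) T = 121.66·238 + 1723.7·12.9
T = 51190/1845.3 ≈ 27.74 °C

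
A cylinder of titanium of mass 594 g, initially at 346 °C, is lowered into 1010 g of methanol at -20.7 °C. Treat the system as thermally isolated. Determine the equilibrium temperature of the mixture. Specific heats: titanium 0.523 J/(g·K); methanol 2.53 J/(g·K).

Heat lost by the titanium equals heat gained by the methanol:
594·0.523·(346 − T) = 1010·2.53·(T − (-20.7))
310.66(346 − T) = 2555.3(T − (-20.7))
2866 T = 54594  ⇒  T ≈ 19.05 °C

T_f ≈ 19.0 °C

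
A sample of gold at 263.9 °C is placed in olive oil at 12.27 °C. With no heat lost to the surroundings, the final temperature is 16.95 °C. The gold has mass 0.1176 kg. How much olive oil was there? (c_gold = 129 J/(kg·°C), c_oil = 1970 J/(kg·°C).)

m ≈ 0.406 kg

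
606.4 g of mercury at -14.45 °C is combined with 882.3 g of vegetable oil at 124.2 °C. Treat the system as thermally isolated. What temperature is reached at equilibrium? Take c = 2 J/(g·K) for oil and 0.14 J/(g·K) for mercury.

Set heat shed by the hot body equal to heat absorbed by the cold body:
882.3×2×(124.2 − T) = 606.4×0.14×(T − (-14.45))
1764.6(124.2 − T) = 84.9(T − (-14.45))
1849.5 T = 217937  ⇒  T ≈ 117.84 °C

T_f ≈ 117.8 °C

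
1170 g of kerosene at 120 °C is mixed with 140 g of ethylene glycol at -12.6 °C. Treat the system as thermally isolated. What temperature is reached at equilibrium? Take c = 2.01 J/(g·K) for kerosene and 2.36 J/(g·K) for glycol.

Heat lost by the kerosene equals heat gained by the glycol:
1170*2.01*(120 − T) = 140*2.36*(T − (-12.6))
2351.7(120 − T) = 330.4(T − (-12.6))
2682.1 T = 278041  ⇒  T ≈ 103.67 °C

T_f ≈ 103.7 °C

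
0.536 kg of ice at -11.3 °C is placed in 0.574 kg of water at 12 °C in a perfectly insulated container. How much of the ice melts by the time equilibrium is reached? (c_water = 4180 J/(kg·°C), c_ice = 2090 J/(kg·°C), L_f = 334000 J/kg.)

Heat available from the water dropping to 0 °C: 0.574·4180·12 = 28792 J.
Warming the ice to 0 °C takes 0.536·2090·11.3 = 12659 J, leaving 16133 J for melting.
Melting all 0.536 kg of ice would need 0.536·334000 = 179024 J.
Since 16133 < 179024 J, not all the ice melts; equilibrium is at 0 °C.
m_melted·334000 = 16133  ⇒  m_melted ≈ 0.0483 kg.

m_melted ≈ 0.0483 kg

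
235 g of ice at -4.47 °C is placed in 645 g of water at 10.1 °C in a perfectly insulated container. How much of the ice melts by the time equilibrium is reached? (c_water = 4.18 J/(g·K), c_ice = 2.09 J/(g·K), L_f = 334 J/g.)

m_melted ≈ 75 g

Cooling the water to 0 °C releases 645×4.18×10.1 = 27231 J.
Of that, 235×2.09×4.47 = 2195.4 J goes to bring the ice to 0 °C, leaving 25035 J.
To melt every bit of ice: 235×334 = 78490 J.
Since 25035 < 78490 J, not all the ice melts; equilibrium is at 0 °C.
m_melt = 25035 / L_f = 74.96 g.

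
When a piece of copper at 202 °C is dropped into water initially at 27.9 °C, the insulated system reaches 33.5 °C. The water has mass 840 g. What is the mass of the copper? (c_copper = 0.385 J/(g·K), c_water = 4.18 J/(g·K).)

m ≈ 303 g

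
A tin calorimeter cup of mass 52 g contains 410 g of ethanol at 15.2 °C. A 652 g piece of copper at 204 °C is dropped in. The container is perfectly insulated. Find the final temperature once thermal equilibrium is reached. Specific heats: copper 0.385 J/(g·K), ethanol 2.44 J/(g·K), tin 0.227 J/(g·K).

T_f ≈ 52.7 °C

Conservation of energy gives ΣQ = 0:
652*0.385*(T − 204) + 410*2.44*(T − 15.2) + 52*0.227*(T − 15.2) = 0
251.02(T − 204) + 1000.4(T − 15.2) + 11.8(T − 15.2) = 0
(251.02 + 1000.4 + 11.8) T = 251.02*204 + 1000.4*15.2 + 11.8*15.2
T = 66594 / 1263.2 = 52.7 °C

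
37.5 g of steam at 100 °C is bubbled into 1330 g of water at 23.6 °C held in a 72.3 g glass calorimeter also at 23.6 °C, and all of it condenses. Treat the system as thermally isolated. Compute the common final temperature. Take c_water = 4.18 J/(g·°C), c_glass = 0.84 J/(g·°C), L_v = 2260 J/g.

Let T be the final temperature. ΣQ_i = 0:
condense steam: −37.5·2260 = −84750; condensed water 100 °C→T: 156.75(T − 100); original water: 5559.4(T − 23.6); cup: 60.73(T − 23.6)
5776.9 T = 84750 + 15675 + 132635 = 233060
T ≈ 40.34 °C, under the boiling point, so the assumption holds.

T_f ≈ 40.3 °C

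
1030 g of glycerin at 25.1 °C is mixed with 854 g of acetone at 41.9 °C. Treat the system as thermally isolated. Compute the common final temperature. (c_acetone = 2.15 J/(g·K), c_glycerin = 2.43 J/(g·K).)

T_f ≈ 32.2 °C

Set heat shed by the hot body equal to heat absorbed by the cold body:
854×2.15×(41.9 − T) = 1030×2.43×(T − 25.1)
1836.1(41.9 − T) = 2502.9(T − 25.1)
4339 T = 139755  ⇒  T ≈ 32.21 °C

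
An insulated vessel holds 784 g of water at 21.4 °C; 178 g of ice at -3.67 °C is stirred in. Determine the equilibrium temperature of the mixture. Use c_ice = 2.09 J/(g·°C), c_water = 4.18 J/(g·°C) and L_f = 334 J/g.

T_f ≈ 2.3 °C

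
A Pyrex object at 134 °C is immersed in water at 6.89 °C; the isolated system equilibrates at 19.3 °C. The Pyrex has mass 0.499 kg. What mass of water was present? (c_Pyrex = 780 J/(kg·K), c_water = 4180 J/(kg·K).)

m ≈ 0.861 kg

|Q_Pyrex| = |Q_water|:
0.499×780×(134 − 19.3) = m×4180×(19.3 − 6.89)
51874 m = 44644  ⇒  m ≈ 0.8606 kg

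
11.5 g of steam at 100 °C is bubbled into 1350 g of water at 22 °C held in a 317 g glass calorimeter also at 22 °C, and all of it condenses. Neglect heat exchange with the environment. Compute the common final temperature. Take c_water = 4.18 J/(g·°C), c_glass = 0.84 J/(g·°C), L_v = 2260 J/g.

Setting the total heat transfer to zero:
condense steam: −11.5×2260 = −25990
  condensate cools 100→T: 11.5×4.18×(T − 100) = 48.07(T − 100)
  original water: 5643(T − 22)
  cup: 266.28(T − 22)
5957.3 T = 25990 + 4807 + 130004 = 160801
T ≈ 26.99 °C (< 100 °C, so full condensation is consistent).

T_f ≈ 27.0 °C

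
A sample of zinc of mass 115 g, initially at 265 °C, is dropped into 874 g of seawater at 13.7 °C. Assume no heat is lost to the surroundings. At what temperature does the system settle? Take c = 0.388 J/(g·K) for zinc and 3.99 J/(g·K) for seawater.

T_f ≈ 16.9 °C

Energy conservation, ΣQ = 0:
115*0.388*(T − 265) + 874*3.99*(T − 13.7) = 0
(44.62 + 3487.3) T = 44.62*265 + 3487.3*13.7
T ≈ 16.87 °C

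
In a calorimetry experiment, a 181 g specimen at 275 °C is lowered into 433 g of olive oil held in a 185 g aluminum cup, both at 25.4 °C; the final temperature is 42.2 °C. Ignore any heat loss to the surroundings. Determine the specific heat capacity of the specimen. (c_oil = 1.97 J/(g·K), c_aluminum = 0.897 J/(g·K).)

Taking heat into each body as positive, Σ m c ΔT = 0:
181·c·(42.2 − 275) + 433·1.97·(42.2 − 25.4) + 185·0.897·(42.2 − 25.4) = 0
-42137 c = -17118
c = -17118/-42137 ≈ 0.4063 J/(g·K)

c ≈ 0.406 J/(g·K)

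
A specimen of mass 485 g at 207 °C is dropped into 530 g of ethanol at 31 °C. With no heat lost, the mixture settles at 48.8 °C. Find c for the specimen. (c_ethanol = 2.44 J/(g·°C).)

c ≈ 0.3 J/(g·°C)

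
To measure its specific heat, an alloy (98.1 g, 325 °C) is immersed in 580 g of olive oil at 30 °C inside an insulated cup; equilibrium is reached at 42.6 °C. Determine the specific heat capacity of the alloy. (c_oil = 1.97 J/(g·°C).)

m_s c (T_s − T_f) = m_oil c_oil (T_f − T_0):
98.1×c×(325 − 42.6) = 580×1.97×(42.6 − 30)
27703 c = 14397  ⇒  c ≈ 0.5197 J/(g·°C)

c ≈ 0.52 J/(g·°C)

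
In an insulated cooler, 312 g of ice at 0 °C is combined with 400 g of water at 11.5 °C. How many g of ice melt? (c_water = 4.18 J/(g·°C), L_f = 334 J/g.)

Water can give up m c ΔT = 400·4.18·11.5 = 19228 J before reaching 0 °C.
Melting all 312 g of ice would need 312·334 = 104208 J.
Since 19228 < 104208 J, not all the ice melts; equilibrium is at 0 °C.
Mass melted = 19228/334 ≈ 57.57 g.

m_melted ≈ 57.6 g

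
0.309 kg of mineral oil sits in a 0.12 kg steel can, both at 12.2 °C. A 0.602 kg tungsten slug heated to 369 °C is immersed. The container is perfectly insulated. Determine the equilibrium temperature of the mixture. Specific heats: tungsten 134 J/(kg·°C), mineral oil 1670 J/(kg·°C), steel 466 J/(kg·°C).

T_f ≈ 56.3 °C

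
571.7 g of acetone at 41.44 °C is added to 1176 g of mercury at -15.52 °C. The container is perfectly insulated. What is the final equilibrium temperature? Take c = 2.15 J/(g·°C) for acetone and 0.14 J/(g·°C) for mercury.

T_f ≈ 34.7 °C

T_f = Σ m_i c_i T_i / Σ m_i c_i:
T_f = (1229.2*41.44 + 164.64*(-15.52)) / (1229.2 + 164.64)
    = 48381 / 1393.8 ≈ 34.71 °C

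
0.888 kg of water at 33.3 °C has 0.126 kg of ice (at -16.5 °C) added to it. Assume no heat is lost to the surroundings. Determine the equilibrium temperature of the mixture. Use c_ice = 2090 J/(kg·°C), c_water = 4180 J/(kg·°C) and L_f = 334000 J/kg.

T_f ≈ 18.2 °C

Energy conservation, ΣQ = 0:
warm ice to 0 °C: 0.126×2090×(0 − (-16.5)) = 4345.1; melt ice: 0.126×334000 = 42084; meltwater 0→T: 0.126×4180×T = 526.68 T; water cools: 0.888×4180×(T − 33.3) = 3711.8(T − 33.3)
4238.5 T = 123604 − 46429 = 77175
T ≈ 18.21 °C. Since T > 0 °C, the all-ice-melts assumption holds.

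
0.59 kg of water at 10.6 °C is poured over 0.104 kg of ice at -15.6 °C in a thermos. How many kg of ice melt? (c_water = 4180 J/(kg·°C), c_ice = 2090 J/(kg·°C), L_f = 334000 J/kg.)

m_melted ≈ 0.0681 kg

Cooling the water to 0 °C releases 0.59×4180×10.6 = 26142 J.
Warming the ice to 0 °C takes 0.104×2090×15.6 = 3390.8 J, leaving 22751 J for melting.
Fully melting the ice requires m_ice L_f = 0.104×334000 = 34736 J.
Since 22751 < 34736 J, not all the ice melts; equilibrium is at 0 °C.
m_melted×334000 = 22751  ⇒  m_melted ≈ 0.06812 kg.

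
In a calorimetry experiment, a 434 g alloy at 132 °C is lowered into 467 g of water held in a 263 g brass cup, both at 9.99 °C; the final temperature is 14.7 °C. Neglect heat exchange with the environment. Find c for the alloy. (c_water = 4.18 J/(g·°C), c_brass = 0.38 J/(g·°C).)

c ≈ 0.19 J/(g·°C)

Taking heat into each body as positive, Σ m c ΔT = 0:
434·c·(14.7 − 132) + 467·4.18·(14.7 − 9.99) + 263·0.38·(14.7 − 9.99) = 0
-50908 c = -9664.9
c = -9664.9/-50908 ≈ 0.1898 J/(g·°C)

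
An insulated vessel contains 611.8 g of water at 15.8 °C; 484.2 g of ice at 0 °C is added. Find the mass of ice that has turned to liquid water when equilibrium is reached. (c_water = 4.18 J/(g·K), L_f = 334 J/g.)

m_melted ≈ 121 g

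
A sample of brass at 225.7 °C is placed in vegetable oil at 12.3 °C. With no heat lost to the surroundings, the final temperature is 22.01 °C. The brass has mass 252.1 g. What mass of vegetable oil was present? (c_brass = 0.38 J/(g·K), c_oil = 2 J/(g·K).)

m ≈ 1000 g

Heat gained plus heat lost sum to zero:
252.1×0.38×(22.01 − 225.7) + m×2×(22.01 − 12.3) = 0
19.42 m = 19513
m = 19513/19.42 ≈ 1005 g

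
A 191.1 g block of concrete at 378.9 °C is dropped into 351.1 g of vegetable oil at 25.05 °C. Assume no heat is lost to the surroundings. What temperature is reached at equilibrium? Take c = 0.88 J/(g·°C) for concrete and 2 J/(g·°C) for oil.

Conservation of energy gives ΣQ = 0:
191.1*0.88*(T − 378.9) + 351.1*2*(T − 25.05) = 0
(168.17 + 702.2) T = 168.17*378.9 + 702.2*25.05
T = 81309 / 870.37 = 93.4 °C

T_f ≈ 93.4 °C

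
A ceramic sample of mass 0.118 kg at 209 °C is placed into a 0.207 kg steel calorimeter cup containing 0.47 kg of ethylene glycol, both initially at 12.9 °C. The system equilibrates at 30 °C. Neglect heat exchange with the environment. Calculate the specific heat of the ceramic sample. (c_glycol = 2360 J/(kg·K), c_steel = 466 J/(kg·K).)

c ≈ 976 J/(kg·K)

Taking heat into each body as positive, Σ m c ΔT = 0:
0.118·c·(30 − 209) + 0.47·2360·(30 − 12.9) + 0.207·466·(30 − 12.9) = 0
-21.12 c = -20617
c = -20617/-21.12 ≈ 976.1 J/(kg·K)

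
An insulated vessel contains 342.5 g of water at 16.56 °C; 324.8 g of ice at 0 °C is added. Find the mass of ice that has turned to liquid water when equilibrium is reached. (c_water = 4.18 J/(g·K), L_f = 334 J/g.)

Heat available from the water dropping to 0 °C: 342.5·4.18·16.56 = 23708 J.
Fully melting the ice requires m_ice L_f = 324.8·334 = 108483 J.
Since 23708 < 108483 J, not all the ice melts; equilibrium is at 0 °C.
m_melt = 23708 / L_f = 70.98 g.

m_melted ≈ 71 g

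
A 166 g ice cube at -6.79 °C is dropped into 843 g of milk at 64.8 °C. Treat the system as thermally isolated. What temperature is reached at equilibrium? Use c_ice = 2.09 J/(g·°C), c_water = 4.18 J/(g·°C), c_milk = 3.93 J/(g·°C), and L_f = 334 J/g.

T_f ≈ 39.2 °C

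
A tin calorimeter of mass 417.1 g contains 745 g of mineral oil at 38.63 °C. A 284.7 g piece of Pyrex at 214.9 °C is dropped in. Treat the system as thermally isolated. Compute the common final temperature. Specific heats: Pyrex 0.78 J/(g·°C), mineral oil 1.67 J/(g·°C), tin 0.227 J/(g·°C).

Let T be the final temperature. ΣQ_i = 0:
284.7·0.78·(T − 214.9) + 745·1.67·(T − 38.63) + 417.1·0.227·(T − 38.63) = 0
222.07(T − 214.9) + 1244.1(T − 38.63) + 94.68(T − 38.63) = 0
1560.9 T = 99441
T ≈ 63.71 °C

T_f ≈ 63.7 °C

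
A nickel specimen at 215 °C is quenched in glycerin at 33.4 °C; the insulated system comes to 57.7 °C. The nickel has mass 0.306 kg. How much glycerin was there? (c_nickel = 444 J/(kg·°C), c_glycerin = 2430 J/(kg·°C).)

Setting the total heat transfer to zero:
0.306×444×(57.7 − 215) + m×2430×(57.7 − 33.4) = 0
59049 m = 21371
m = 21371/59049 ≈ 0.3619 kg

m ≈ 0.362 kg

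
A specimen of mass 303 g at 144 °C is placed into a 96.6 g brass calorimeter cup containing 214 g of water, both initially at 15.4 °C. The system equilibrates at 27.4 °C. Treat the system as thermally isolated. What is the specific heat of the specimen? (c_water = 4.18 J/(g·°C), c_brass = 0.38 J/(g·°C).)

c ≈ 0.316 J/(g·°C)

Taking heat into each body as positive, Σ m c ΔT = 0:
303×c×(27.4 − 144) + 214×4.18×(27.4 − 15.4) + 96.6×0.38×(27.4 − 15.4) = 0
-35330 c = -11175
c = -11175/-35330 ≈ 0.3163 J/(g·°C)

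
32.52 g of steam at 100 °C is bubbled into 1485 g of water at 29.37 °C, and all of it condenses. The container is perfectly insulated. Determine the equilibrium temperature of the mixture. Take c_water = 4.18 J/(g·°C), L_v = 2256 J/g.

T_f ≈ 42.4 °C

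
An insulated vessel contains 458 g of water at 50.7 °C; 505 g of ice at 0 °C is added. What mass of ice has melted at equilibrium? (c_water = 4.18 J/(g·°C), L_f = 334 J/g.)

Cooling the water to 0 °C releases 458·4.18·50.7 = 97062 J.
To melt every bit of ice: 505·334 = 168670 J.
That's not enough to melt it all — equilibrium is at 0 °C with ice remaining.
m_melt = 97062 / L_f = 290.6 g.

m_melted ≈ 291 g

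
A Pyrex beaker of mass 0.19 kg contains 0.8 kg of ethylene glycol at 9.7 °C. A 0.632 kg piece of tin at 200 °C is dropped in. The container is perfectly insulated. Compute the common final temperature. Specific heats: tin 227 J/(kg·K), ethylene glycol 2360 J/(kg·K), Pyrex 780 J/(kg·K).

Heat gained plus heat lost sum to zero:
0.632·227·(T − 200) + 0.8·2360·(T − 9.7) + 0.19·780·(T − 9.7) = 0
2179.7 T = 48444
T ≈ 22.23 °C

T_f ≈ 22.2 °C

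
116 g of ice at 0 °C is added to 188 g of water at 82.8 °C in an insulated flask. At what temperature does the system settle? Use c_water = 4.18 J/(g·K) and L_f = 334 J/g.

T_f ≈ 20.7 °C

Energy balance with sensible and latent terms:
latent heat to melt: 116·334 = 38744
  warm the meltwater: 484.88 T
  water: 785.84(T − 82.8)
1270.7 T = 65068 − 38744 = 26324
T ≈ 20.72 °C — above 0 °C, consistent with complete melting.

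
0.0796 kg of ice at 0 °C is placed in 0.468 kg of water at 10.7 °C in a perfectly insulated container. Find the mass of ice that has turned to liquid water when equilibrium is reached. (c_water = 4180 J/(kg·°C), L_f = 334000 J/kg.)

m_melted ≈ 0.0627 kg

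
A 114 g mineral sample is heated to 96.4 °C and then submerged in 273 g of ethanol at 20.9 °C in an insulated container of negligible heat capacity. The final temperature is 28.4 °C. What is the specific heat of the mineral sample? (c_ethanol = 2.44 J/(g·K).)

c ≈ 0.644 J/(g·K)

Setting the total heat transfer to zero:
114×c×(28.4 − 96.4) + 273×2.44×(28.4 − 20.9) = 0
-7752 c = -4995.9
c = -4995.9/-7752 ≈ 0.6445 J/(g·K)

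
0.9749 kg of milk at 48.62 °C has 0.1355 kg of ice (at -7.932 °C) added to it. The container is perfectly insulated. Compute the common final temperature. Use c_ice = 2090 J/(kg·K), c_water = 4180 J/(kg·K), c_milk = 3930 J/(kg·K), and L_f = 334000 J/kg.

T_f ≈ 31.6 °C

Energy conservation, ΣQ = 0:
warm ice to 0 °C: 0.1355·2090·(0 − (-7.932)) = 2246.3; fusion: m_ice L_f = 0.1355·334000 = 45257; meltwater 0→T: 0.1355·4180·T = 566.39 T; milk cools: 0.9749·3930·(T − 48.62) = 3831.4(T − 48.62)
4397.7 T = 186281 − 47503 = 138777
T ≈ 31.56 °C (positive, so assuming full melt was valid).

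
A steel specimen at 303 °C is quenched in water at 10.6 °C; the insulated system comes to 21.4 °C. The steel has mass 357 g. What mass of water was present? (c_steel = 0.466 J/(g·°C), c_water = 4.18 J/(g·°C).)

Taking heat into each body as positive, Σ m c ΔT = 0:
357×0.466×(21.4 − 303) + m×4.18×(21.4 − 10.6) = 0
45.14 m = 46848
m = 46848/45.14 ≈ 1038 g

m ≈ 1040 g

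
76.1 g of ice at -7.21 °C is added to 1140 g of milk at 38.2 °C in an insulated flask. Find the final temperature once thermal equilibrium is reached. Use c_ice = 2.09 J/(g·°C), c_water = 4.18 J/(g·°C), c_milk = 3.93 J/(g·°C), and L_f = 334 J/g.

Sum of m c ΔT and latent-heat terms is zero:
warm ice to 0 °C: 76.1×2.09×(0 − (-7.21)) = 1146.7; fusion: m_ice L_f = 76.1×334 = 25417; warm the meltwater: 318.1 T; milk: 4480.2(T − 38.2)
4798.3 T = 171144 − 26564 = 144579
T ≈ 30.13 °C. Since T > 0 °C, the all-ice-melts assumption holds.

T_f ≈ 30.1 °C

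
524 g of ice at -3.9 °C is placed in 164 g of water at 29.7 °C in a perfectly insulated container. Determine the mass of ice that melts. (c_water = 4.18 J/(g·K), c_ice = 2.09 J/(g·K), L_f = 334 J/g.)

m_melted ≈ 48.2 g

Water can give up m c ΔT = 164·4.18·29.7 = 20360 J before reaching 0 °C.
Warming the ice to 0 °C takes 524·2.09·3.9 = 4271.1 J, leaving 16089 J for melting.
Melting all 524 g of ice would need 524·334 = 175016 J.
16089 J < 175016 J, so only part of the ice melts and the system sits at 0 °C.
m_melt = 16089 / L_f = 48.17 g.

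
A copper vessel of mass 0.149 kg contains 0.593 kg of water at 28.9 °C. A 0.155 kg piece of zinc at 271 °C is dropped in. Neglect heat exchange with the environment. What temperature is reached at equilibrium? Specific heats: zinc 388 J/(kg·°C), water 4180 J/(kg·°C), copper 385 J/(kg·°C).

Let T be the final temperature. ΣQ_i = 0:
0.155·388·(T − 271) + 0.593·4180·(T − 28.9) + 0.149·385·(T − 28.9) = 0
(60.14 + 2478.7 + 57.36) T = 60.14·271 + 2478.7·28.9 + 57.36·28.9
T = 89591/2596.2 ≈ 34.51 °C

T_f ≈ 34.5 °C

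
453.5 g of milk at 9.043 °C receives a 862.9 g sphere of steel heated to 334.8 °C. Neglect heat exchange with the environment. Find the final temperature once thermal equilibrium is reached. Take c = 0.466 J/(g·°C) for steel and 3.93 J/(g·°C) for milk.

T_f ≈ 69.0 °C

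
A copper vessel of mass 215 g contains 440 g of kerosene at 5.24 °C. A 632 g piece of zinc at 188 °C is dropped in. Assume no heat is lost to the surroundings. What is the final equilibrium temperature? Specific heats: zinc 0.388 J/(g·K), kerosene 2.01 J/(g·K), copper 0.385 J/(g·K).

T_f ≈ 42.2 °C

Conservation of energy gives ΣQ = 0:
632·0.388·(T − 188) + 440·2.01·(T − 5.24) + 215·0.385·(T − 5.24) = 0
1212.4 T = 51169
T = 51169 / 1212.4 = 42.2 °C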